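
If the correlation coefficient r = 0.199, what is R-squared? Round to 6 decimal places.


R^2 = r^2 = (0.199)^2 = 0.039601

0.039601


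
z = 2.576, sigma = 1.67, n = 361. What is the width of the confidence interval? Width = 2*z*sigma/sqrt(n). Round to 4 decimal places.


width = 2*z*sigma/sqrt(n)
2*z*sigma = 2 * 2.576 * 1.67 = 8.60384
sqrt(361) = 19
width = 8.60384 / 19 ≈ 0.452834

0.4528


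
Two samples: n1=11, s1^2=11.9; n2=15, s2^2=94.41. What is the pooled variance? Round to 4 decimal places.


sp^2 = ((n1-1)*s1^2 + (n2-1)*s2^2)/(n1+n2-2)
(n1-1)*s1^2 = 10 * 11.9 = 119
(n2-1)*s2^2 = 14 * 94.41 = 1321.74
numerator = 119 + 1321.74 = 1440.74
n1+n2-2 = 24
sp^2 = 1440.74 / 24 = 72037/1200 ≈ 60.030833

60.0308


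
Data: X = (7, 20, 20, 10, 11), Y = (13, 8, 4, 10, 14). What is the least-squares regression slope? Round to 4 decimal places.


b = sum((xi-xbar)(yi-ybar)) / sum((xi-xbar)^2)
n = 5, xbar = 68/5 = 13.6, ybar = 49/5 = 9.8
Sxy = sum((xi-xbar)(yi-ybar)) = -81.4
Sxx = sum((xi-xbar)^2) = 145.2
b = Sxy / Sxx = -37/66 ≈ -0.560606

-0.5606


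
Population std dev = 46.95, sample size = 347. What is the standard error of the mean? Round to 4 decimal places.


SE = sigma / sqrt(n)
sqrt(347) ≈ 18.627936
SE = 46.95 / 18.627936 ≈ 2.520408

2.5204


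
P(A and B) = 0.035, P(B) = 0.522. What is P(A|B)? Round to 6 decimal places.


P(A|B) = P(A and B) / P(B) = 0.035 / 0.522 = 35/522 ≈ 0.06704981

0.067050


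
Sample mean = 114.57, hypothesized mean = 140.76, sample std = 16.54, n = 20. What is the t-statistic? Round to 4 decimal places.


t = (xbar - mu0) / (s/sqrt(n))
xbar - mu0 = 114.57 - 140.76 = -26.19
sqrt(20) ≈ 4.47213595
s/sqrt(n) = 16.54 / 4.47213595 ≈ 3.69845643
t = -26.19 / 3.69845643 ≈ -7.081333

-7.0813


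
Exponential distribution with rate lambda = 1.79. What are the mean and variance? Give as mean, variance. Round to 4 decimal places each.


mean = 1/lam, var = 1/lam^2
mean = 1 / 1.79 = 100/179 ≈ 0.558659
lam^2 = 1.79^2 = 3.2041
var = 1 / 3.2041 ≈ 0.312100

0.5587, 0.3121


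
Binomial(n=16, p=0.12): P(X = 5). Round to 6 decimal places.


P = C(n,k) * p^k * (1-p)^(n-k)
C(16,5) = 4368
p^k = 0.12^5 = 0.0000248832
(1-p)^(n-k) = 0.88^11 ≈ 0.2450809
P = 4368 * 0.0000248832 * 0.2450809 ≈ 0.026638

0.026638


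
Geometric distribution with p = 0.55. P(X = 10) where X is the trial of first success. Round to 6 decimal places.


P = (1-p)^(k-1) * p
(1-p)^(k-1) = 0.45^9 ≈ 0.0007566806
P = 0.0007566806 * 0.55 ≈ 0.0004161744

0.000416


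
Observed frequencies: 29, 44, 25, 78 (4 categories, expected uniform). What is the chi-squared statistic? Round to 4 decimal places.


chi2 = sum((O-E)^2/E), E = total/4
total = 176, E = 176/4 = 44
(29 - 44)^2 / 44 = 225 / 44 = 225/44 ≈ 5.113636
(44 - 44)^2 / 44 = 0 / 44 = 0
(25 - 44)^2 / 44 = 361 / 44 = 361/44 ≈ 8.204545
(78 - 44)^2 / 44 = 1156 / 44 = 289/11 ≈ 26.272727
chi2 = 871/22 ≈ 39.590909

39.5909


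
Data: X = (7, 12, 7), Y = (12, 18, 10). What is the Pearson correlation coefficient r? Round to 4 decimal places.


r = sum((xi-xbar)(yi-ybar)) / sqrt(sum((xi-xbar)^2) * sum((yi-ybar)^2))
n = 3, xbar = 26/3 ≈ 8.666667, ybar = 40/3 ≈ 13.333333
Sxy = sum((xi-xbar)(yi-ybar)) = 70/3 ≈ 23.333333
Sxx = sum((xi-xbar)^2) = 50/3 ≈ 16.666667
Syy = sum((yi-ybar)^2) = 104/3 ≈ 34.666667
sqrt(Sxx*Syy) ≈ 24.037009
r = Sxy / sqrt(Sxx*Syy) = 23.333333 / 24.037009 ≈ 0.970725

0.9707


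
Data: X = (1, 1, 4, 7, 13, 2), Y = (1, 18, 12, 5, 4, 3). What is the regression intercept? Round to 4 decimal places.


a = ybar - b*xbar, where b = sum((xi-xbar)(yi-ybar)) / sum((xi-xbar)^2)
n = 6, xbar = 28/6 = 14/3 ≈ 4.666667, ybar = 43/6 ≈ 7.166667
Sxy = sum((xi-xbar)(yi-ybar)) = -122/3 ≈ -40.666667
Sxx = sum((xi-xbar)^2) = 328/3 ≈ 109.333333
b = Sxy / Sxx = -61/164 ≈ -0.371951
a = 7.166667 - (-0.371951) * 4.666667 = 365/41 ≈ 8.902439

8.9024


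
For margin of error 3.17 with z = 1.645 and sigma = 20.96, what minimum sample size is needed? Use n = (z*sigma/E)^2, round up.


z*sigma/E = 1.645 * 20.96 / 3.17 = 86198/7925 ≈ 10.876719
(z*sigma/E)^2 ≈ 118.303021
round up: n = 119

119


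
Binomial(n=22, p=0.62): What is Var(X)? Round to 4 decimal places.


Var = n*p*(1-p) = 22 * 0.62 * 0.38 = 5.1832

5.1832


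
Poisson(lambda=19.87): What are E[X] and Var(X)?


E[X] = Var(X) = lambda = 19.87

19.87, 19.87


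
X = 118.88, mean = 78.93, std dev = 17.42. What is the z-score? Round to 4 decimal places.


z = (X - mu) / sigma
X - mu = 118.88 - 78.93 = 39.95
z = 39.95 / 17.42 = 3995/1742 ≈ 2.293341

2.2933


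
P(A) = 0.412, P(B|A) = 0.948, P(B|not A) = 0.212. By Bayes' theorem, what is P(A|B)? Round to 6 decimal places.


P(A|B) = P(B|A)*P(A) / P(B), P(B) = P(B|A)*P(A) + P(B|not A)*P(not A)
P(B|A)*P(A) = 0.948 * 0.412 = 0.390576
P(B|not A)*P(not A) = 0.212 * 0.588 = 0.124656
P(B) = 0.390576 + 0.124656 = 0.515232
P(A|B) = 0.390576 / 0.515232 ≈ 0.75805851

0.758059


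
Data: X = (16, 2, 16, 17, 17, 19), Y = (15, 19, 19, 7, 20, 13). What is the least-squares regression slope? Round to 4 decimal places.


b = sum((xi-xbar)(yi-ybar)) / sum((xi-xbar)^2)
n = 6, xbar = 87/6 = 14.5, ybar = 93/6 = 15.5
Sxy = sum((xi-xbar)(yi-ybar)) = -60.5
Sxx = sum((xi-xbar)^2) = 193.5
b = Sxy / Sxx = -121/387 ≈ -0.312661

-0.3127


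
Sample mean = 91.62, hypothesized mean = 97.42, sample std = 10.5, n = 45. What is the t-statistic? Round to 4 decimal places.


t = (xbar - mu0) / (s/sqrt(n))
xbar - mu0 = 91.62 - 97.42 = -5.8
sqrt(45) ≈ 6.70820393
s/sqrt(n) = 10.5 / 6.70820393 ≈ 1.56524758
t = -5.8 / 1.56524758 ≈ -3.705484

-3.7055


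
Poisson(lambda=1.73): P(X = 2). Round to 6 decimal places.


P = e^(-lam) * lam^k / k!
e^(-1.73) ≈ 0.1772844
lam^k = 1.73^2 = 2.9929
k! = 2! = 2
P = 0.1772844 * 2.9929 / 2 ≈ 0.265297

0.265297


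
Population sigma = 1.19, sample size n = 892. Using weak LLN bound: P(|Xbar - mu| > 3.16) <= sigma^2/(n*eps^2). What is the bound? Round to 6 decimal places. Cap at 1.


bound = min(1, sigma^2/(n*eps^2))
sigma^2 = 1.19^2 = 1.4161
n*eps^2 = 892 * 3.16^2 = 892 * 9.9856 = 8907.1552
sigma^2/(n*eps^2) = 1.4161 / 8907.1552 ≈ 0.00015898

0.000159


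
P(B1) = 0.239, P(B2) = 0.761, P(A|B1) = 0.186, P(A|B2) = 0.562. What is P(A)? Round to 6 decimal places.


P(A) = P(A|B1)*P(B1) + P(A|B2)*P(B2)
P(A|B1)*P(B1) = 0.186 * 0.239 = 0.044454
P(A|B2)*P(B2) = 0.562 * 0.761 = 0.427682
P(A) = 0.044454 + 0.427682 = 0.472136

0.472136


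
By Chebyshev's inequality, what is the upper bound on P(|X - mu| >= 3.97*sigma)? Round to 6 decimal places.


P <= 1/k^2
k^2 = 3.97^2 = 15.7609
1/k^2 = 1 / 15.7609 ≈ 0.06344815

0.063448


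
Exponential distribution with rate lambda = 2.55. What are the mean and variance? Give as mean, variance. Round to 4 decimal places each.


mean = 1/lam, var = 1/lam^2
mean = 1 / 2.55 = 20/51 ≈ 0.392157
lam^2 = 2.55^2 = 6.5025
var = 1 / 6.5025 = 400/2601 ≈ 0.153787

0.3922, 0.1538


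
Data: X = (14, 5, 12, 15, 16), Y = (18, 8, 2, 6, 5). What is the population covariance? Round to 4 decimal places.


Cov = (1/n)*sum((xi-xbar)(yi-ybar))
n = 5, xbar = 62/5 = 12.4, ybar = 39/5 = 7.8
sum((xi-xbar)(yi-ybar)) = 2.4
Cov = 2.4 / 5 = 0.48

0.4800


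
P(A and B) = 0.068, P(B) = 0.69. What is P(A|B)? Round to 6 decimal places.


P(A|B) = P(A and B) / P(B) = 0.068 / 0.69 = 34/345 ≈ 0.09855072

0.098551


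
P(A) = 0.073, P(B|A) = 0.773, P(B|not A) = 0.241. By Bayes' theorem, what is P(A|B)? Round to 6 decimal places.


P(A|B) = P(B|A)*P(A) / P(B), P(B) = P(B|A)*P(A) + P(B|not A)*P(not A)
P(B|A)*P(A) = 0.773 * 0.073 = 0.056429
P(B|not A)*P(not A) = 0.241 * 0.927 = 0.223407
P(B) = 0.056429 + 0.223407 = 0.279836
P(A|B) = 0.056429 / 0.279836 ≈ 0.20165025

0.201650


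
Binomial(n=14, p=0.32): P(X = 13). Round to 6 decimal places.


P = C(n,k) * p^k * (1-p)^(n-k)
C(14,13) = 14
p^k = 0.32^13 ≈ 0.0000003689349
(1-p)^(n-k) = 0.68^1 = 0.68
P = 14 * 0.0000003689349 * 0.68 ≈ 0.000004

0.000004


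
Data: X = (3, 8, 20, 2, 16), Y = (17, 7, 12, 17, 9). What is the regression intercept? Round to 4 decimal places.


a = ybar - b*xbar, where b = sum((xi-xbar)(yi-ybar)) / sum((xi-xbar)^2)
n = 5, xbar = 49/5 = 9.8, ybar = 62/5 = 12.4
Sxy = sum((xi-xbar)(yi-ybar)) = -82.6
Sxx = sum((xi-xbar)^2) = 252.8
b = Sxy / Sxx = -413/1264 ≈ -0.326741
a = 12.4 - (-0.326741) * 9.8 = 19721/1264 ≈ 15.602057

15.6021


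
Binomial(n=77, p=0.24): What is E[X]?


E[X] = n*p = 77 * 0.24 = 18.48

18.48


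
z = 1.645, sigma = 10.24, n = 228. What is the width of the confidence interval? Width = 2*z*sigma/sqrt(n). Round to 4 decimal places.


width = 2*z*sigma/sqrt(n)
2*z*sigma = 2 * 1.645 * 10.24 = 33.6896
sqrt(228) ≈ 15.099669
width = 33.6896 / 15.099669 ≈ 2.231148

2.2311


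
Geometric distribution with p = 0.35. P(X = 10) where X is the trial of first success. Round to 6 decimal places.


P = (1-p)^(k-1) * p
(1-p)^(k-1) = 0.65^9 ≈ 0.02071191
P = 0.02071191 * 0.35 ≈ 0.007249169

0.007249


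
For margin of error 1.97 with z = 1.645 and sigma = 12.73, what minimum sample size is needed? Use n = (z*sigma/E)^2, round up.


z*sigma/E = 1.645 * 12.73 / 1.97 ≈ 10.629873
(z*sigma/E)^2 ≈ 112.994202
round up: n = 113

113


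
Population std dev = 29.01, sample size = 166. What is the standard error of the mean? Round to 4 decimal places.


SE = sigma / sqrt(n)
sqrt(166) ≈ 12.884099
SE = 29.01 / 12.884099 ≈ 2.251613

2.2516


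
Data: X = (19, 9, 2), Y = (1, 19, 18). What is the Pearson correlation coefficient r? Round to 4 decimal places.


r = sum((xi-xbar)(yi-ybar)) / sqrt(sum((xi-xbar)^2) * sum((yi-ybar)^2))
n = 3, xbar = 30/3 = 10, ybar = 38/3 ≈ 12.666667
Sxy = sum((xi-xbar)(yi-ybar)) = -154
Sxx = sum((xi-xbar)^2) = 146
Syy = sum((yi-ybar)^2) = 614/3 ≈ 204.666667
sqrt(Sxx*Syy) ≈ 172.862180
r = Sxy / sqrt(Sxx*Syy) = -154 / 172.862180 ≈ -0.890883

-0.8909


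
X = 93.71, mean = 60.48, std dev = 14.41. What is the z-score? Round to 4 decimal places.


z = (X - mu) / sigma
X - mu = 93.71 - 60.48 = 33.23
z = 33.23 / 14.41 = 3323/1441 ≈ 2.306037

2.3060


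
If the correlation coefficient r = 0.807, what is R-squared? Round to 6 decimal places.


R^2 = r^2 = (0.807)^2 = 0.651249

0.651249


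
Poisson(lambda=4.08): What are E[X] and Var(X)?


E[X] = Var(X) = lambda = 4.08

4.08, 4.08


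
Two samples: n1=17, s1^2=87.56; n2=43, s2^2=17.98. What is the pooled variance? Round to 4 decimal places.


sp^2 = ((n1-1)*s1^2 + (n2-1)*s2^2)/(n1+n2-2)
(n1-1)*s1^2 = 16 * 87.56 = 1400.96
(n2-1)*s2^2 = 42 * 17.98 = 755.16
numerator = 1400.96 + 755.16 = 2156.12
n1+n2-2 = 58
sp^2 = 2156.12 / 58 = 53903/1450 ≈ 37.174483

37.1745


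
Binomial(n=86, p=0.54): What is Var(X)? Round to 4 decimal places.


Var = n*p*(1-p) = 86 * 0.54 * 0.46 = 21.3624

21.3624


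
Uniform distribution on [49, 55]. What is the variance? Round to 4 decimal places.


Var = (b-a)^2 / 12
(b-a)^2 = (55 - 49)^2 = 36
Var = 36/12 = 3

3.0000


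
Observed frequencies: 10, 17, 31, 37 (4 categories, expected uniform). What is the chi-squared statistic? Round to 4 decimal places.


chi2 = sum((O-E)^2/E), E = total/4
total = 95, E = 95/4 = 23.75
(10 - 23.75)^2 / 23.75 = 189.0625 / 23.75 = 605/76 ≈ 7.960526
(17 - 23.75)^2 / 23.75 = 45.5625 / 23.75 = 729/380 ≈ 1.918421
(31 - 23.75)^2 / 23.75 = 52.5625 / 23.75 = 841/380 ≈ 2.213158
(37 - 23.75)^2 / 23.75 = 175.5625 / 23.75 = 2809/380 ≈ 7.392105
chi2 = 1851/95 ≈ 19.484211

19.4842


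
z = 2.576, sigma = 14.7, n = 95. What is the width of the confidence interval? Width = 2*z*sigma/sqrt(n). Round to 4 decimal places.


width = 2*z*sigma/sqrt(n)
2*z*sigma = 2 * 2.576 * 14.7 = 75.7344
sqrt(95) ≈ 9.746794
width = 75.7344 / 9.746794 ≈ 7.770185

7.7702


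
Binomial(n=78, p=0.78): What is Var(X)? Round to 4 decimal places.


Var = n*p*(1-p) = 78 * 0.78 * 0.22 = 13.3848

13.3848


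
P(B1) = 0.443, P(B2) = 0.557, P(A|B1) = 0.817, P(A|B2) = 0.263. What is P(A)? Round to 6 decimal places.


P(A) = P(A|B1)*P(B1) + P(A|B2)*P(B2)
P(A|B1)*P(B1) = 0.817 * 0.443 = 0.361931
P(A|B2)*P(B2) = 0.263 * 0.557 = 0.146491
P(A) = 0.361931 + 0.146491 = 0.508422

0.508422


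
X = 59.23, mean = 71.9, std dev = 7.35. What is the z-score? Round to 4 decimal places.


z = (X - mu) / sigma
X - mu = 59.23 - 71.9 = -12.67
z = -12.67 / 7.35 = -181/105 ≈ -1.723810

-1.7238


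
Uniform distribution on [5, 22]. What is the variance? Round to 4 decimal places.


Var = (b-a)^2 / 12
(b-a)^2 = (22 - 5)^2 = 289
Var = 289/12 ≈ 24.083333

24.0833


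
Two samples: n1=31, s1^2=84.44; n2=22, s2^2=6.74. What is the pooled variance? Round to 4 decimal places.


sp^2 = ((n1-1)*s1^2 + (n2-1)*s2^2)/(n1+n2-2)
(n1-1)*s1^2 = 30 * 84.44 = 2533.2
(n2-1)*s2^2 = 21 * 6.74 = 141.54
numerator = 2533.2 + 141.54 = 2674.74
n1+n2-2 = 51
sp^2 = 2674.74 / 51 = 44579/850 ≈ 52.445882

52.4459


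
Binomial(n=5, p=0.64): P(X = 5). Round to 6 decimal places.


P = C(n,k) * p^k * (1-p)^(n-k)
C(5,5) = 1
p^k = 0.64^5 ≈ 0.1073742
(1-p)^(n-k) = 0.36^0 = 1
P = 1 * 0.1073742 * 1 ≈ 0.107374

0.107374


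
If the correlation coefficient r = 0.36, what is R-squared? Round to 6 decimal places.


R^2 = r^2 = (0.36)^2 = 0.1296

0.129600


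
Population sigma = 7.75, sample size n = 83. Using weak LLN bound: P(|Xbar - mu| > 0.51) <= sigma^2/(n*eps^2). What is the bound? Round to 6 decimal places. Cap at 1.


bound = min(1, sigma^2/(n*eps^2))
sigma^2 = 7.75^2 = 60.0625
n*eps^2 = 83 * 0.51^2 = 83 * 0.2601 = 21.5883
sigma^2/(n*eps^2) = 60.0625 / 21.5883 ≈ 2.78217831
this exceeds 1, so the bound is capped at 1

1.000000


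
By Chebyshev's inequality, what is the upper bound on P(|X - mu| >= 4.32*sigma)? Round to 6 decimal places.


P <= 1/k^2
k^2 = 4.32^2 = 18.6624
1/k^2 = 1 / 18.6624 ≈ 0.05358368

0.053584


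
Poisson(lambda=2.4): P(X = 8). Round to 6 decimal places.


P = e^(-lam) * lam^k / k!
e^(-2.4) ≈ 0.09071795
lam^k = 2.4^8 ≈ 1100.753142
k! = 8! = 40320
P = 0.09071795 * 1100.753142 / 40320 ≈ 0.002477

0.002477


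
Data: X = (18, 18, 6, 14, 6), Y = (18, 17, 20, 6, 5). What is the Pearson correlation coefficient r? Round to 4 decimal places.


r = sum((xi-xbar)(yi-ybar)) / sqrt(sum((xi-xbar)^2) * sum((yi-ybar)^2))
n = 5, xbar = 62/5 = 12.4, ybar = 66/5 = 13.2
Sxy = sum((xi-xbar)(yi-ybar)) = 45.6
Sxx = sum((xi-xbar)^2) = 147.2
Syy = sum((yi-ybar)^2) = 202.8
sqrt(Sxx*Syy) ≈ 172.777776
r = Sxy / sqrt(Sxx*Syy) = 45.6 / 172.777776 ≈ 0.263923

0.2639


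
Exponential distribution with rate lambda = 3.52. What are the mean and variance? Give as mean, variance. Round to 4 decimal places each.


mean = 1/lam, var = 1/lam^2
mean = 1 / 3.52 = 25/88 ≈ 0.284091
lam^2 = 3.52^2 = 12.3904
var = 1 / 12.3904 = 625/7744 ≈ 0.080708

0.2841, 0.0807


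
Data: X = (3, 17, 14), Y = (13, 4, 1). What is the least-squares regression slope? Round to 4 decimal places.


b = sum((xi-xbar)(yi-ybar)) / sum((xi-xbar)^2)
n = 3, xbar = 34/3 ≈ 11.333333, ybar = 18/3 = 6
Sxy = sum((xi-xbar)(yi-ybar)) = -83
Sxx = sum((xi-xbar)^2) = 326/3 ≈ 108.666667
b = Sxy / Sxx = -249/326 ≈ -0.763804

-0.7638


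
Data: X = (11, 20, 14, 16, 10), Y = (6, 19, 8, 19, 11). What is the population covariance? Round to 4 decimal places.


Cov = (1/n)*sum((xi-xbar)(yi-ybar))
n = 5, xbar = 71/5 = 14.2, ybar = 63/5 = 12.6
sum((xi-xbar)(yi-ybar)) = 77.4
Cov = 77.4 / 5 = 15.48

15.4800


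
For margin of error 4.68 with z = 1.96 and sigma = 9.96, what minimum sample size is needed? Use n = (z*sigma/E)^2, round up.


z*sigma/E = 1.96 * 9.96 / 4.68 = 4067/975 ≈ 4.171282
(z*sigma/E)^2 ≈ 17.399594
round up: n = 18

18


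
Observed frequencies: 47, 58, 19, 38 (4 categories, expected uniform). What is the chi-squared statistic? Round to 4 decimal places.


chi2 = sum((O-E)^2/E), E = total/4
total = 162, E = 162/4 = 40.5
(47 - 40.5)^2 / 40.5 = 42.25 / 40.5 = 169/162 ≈ 1.043210
(58 - 40.5)^2 / 40.5 = 306.25 / 40.5 = 1225/162 ≈ 7.561728
(19 - 40.5)^2 / 40.5 = 462.25 / 40.5 = 1849/162 ≈ 11.413580
(38 - 40.5)^2 / 40.5 = 6.25 / 40.5 = 25/162 ≈ 0.154321
chi2 = 1634/81 ≈ 20.172840

20.1728


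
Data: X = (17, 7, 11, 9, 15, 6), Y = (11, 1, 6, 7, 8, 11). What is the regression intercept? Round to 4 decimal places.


a = ybar - b*xbar, where b = sum((xi-xbar)(yi-ybar)) / sum((xi-xbar)^2)
n = 6, xbar = 65/6 ≈ 10.833333, ybar = 44/6 = 22/3 ≈ 7.333333
Sxy = sum((xi-xbar)(yi-ybar)) = 97/3 ≈ 32.333333
Sxx = sum((xi-xbar)^2) = 581/6 ≈ 96.833333
b = Sxy / Sxx = 194/581 ≈ 0.333907
a = 7.333333 - 0.333907 * 10.833333 = 2159/581 ≈ 3.716007

3.7160


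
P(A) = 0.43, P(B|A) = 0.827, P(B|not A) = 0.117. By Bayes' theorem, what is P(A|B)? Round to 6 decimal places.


P(A|B) = P(B|A)*P(A) / P(B), P(B) = P(B|A)*P(A) + P(B|not A)*P(not A)
P(B|A)*P(A) = 0.827 * 0.43 = 0.35561
P(B|not A)*P(not A) = 0.117 * 0.57 = 0.06669
P(B) = 0.35561 + 0.06669 = 0.4223
P(A|B) = 0.35561 / 0.4223 ≈ 0.84207909

0.842079


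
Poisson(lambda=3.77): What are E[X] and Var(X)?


E[X] = Var(X) = lambda = 3.77

3.77, 3.77


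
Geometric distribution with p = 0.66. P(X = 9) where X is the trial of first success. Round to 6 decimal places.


P = (1-p)^(k-1) * p
(1-p)^(k-1) = 0.34^8 ≈ 0.0001785794
P = 0.0001785794 * 0.66 ≈ 0.0001178624

0.000118


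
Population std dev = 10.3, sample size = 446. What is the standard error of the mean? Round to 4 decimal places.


SE = sigma / sqrt(n)
sqrt(446) ≈ 21.118712
SE = 10.3 / 21.118712 ≈ 0.487719

0.4877


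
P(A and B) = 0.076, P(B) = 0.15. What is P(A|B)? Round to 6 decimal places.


P(A|B) = P(A and B) / P(B) = 0.076 / 0.15 = 38/75 ≈ 0.50666667

0.506667


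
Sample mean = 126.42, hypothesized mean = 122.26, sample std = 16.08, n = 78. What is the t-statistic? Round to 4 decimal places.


t = (xbar - mu0) / (s/sqrt(n))
xbar - mu0 = 126.42 - 122.26 = 4.16
sqrt(78) ≈ 8.83176087
s/sqrt(n) = 16.08 / 8.83176087 ≈ 1.82070147
t = 4.16 / 1.82070147 ≈ 2.284834

2.2848


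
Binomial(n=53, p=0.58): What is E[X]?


E[X] = n*p = 53 * 0.58 = 30.74

30.74


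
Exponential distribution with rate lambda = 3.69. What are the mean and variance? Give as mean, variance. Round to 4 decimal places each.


mean = 1/lam, var = 1/lam^2
mean = 1 / 3.69 = 100/369 ≈ 0.271003
lam^2 = 3.69^2 = 13.6161
var = 1 / 13.6161 ≈ 0.073442

0.2710, 0.0734


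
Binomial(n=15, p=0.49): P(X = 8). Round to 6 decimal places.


P = C(n,k) * p^k * (1-p)^(n-k)
C(15,8) = 6435
p^k = 0.49^8 ≈ 0.003323293
(1-p)^(n-k) = 0.51^7 ≈ 0.008974107
P = 6435 * 0.003323293 * 0.008974107 ≈ 0.191915

0.191915


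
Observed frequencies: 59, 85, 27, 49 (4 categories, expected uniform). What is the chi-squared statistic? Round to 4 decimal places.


chi2 = sum((O-E)^2/E), E = total/4
total = 220, E = 220/4 = 55
(59 - 55)^2 / 55 = 16 / 55 = 16/55 ≈ 0.290909
(85 - 55)^2 / 55 = 900 / 55 = 180/11 ≈ 16.363636
(27 - 55)^2 / 55 = 784 / 55 = 784/55 ≈ 14.254545
(49 - 55)^2 / 55 = 36 / 55 = 36/55 ≈ 0.654545
chi2 = 1736/55 ≈ 31.563636

31.5636


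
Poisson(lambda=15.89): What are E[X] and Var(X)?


E[X] = Var(X) = lambda = 15.89

15.89, 15.89


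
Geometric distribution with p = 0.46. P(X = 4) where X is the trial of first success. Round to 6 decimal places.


P = (1-p)^(k-1) * p
(1-p)^(k-1) = 0.54^3 = 0.157464
P = 0.157464 * 0.46 = 0.07243344

0.072433


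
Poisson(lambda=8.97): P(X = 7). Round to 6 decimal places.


P = e^(-lam) * lam^k / k!
e^(-8.97) ≈ 0.0001271682
lam^k = 8.97^7 ≈ 4672476.236581
k! = 7! = 5040
P = 0.0001271682 * 4672476.236581 / 5040 ≈ 0.117895

0.117895


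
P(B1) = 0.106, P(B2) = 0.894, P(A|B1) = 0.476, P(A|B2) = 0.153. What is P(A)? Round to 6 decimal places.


P(A) = P(A|B1)*P(B1) + P(A|B2)*P(B2)
P(A|B1)*P(B1) = 0.476 * 0.106 = 0.050456
P(A|B2)*P(B2) = 0.153 * 0.894 = 0.136782
P(A) = 0.050456 + 0.136782 = 0.187238

0.187238


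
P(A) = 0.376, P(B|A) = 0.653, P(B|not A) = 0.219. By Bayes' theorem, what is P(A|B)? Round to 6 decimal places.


P(A|B) = P(B|A)*P(A) / P(B), P(B) = P(B|A)*P(A) + P(B|not A)*P(not A)
P(B|A)*P(A) = 0.653 * 0.376 = 0.245528
P(B|not A)*P(not A) = 0.219 * 0.624 = 0.136656
P(B) = 0.245528 + 0.136656 = 0.382184
P(A|B) = 0.245528 / 0.382184 ≈ 0.64243401

0.642434


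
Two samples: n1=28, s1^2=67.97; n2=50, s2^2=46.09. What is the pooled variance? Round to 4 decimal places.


sp^2 = ((n1-1)*s1^2 + (n2-1)*s2^2)/(n1+n2-2)
(n1-1)*s1^2 = 27 * 67.97 = 1835.19
(n2-1)*s2^2 = 49 * 46.09 = 2258.41
numerator = 1835.19 + 2258.41 = 4093.6
n1+n2-2 = 76
sp^2 = 4093.6 / 76 = 5117/95 ≈ 53.863158

53.8632


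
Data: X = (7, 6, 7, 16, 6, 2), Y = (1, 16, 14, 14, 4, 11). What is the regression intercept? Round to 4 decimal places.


a = ybar - b*xbar, where b = sum((xi-xbar)(yi-ybar)) / sum((xi-xbar)^2)
n = 6, xbar = 44/6 = 22/3 ≈ 7.333333, ybar = 60/6 = 10
Sxy = sum((xi-xbar)(yi-ybar)) = 31
Sxx = sum((xi-xbar)^2) = 322/3 ≈ 107.333333
b = Sxy / Sxx = 93/322 ≈ 0.288820
a = 10 - 0.288820 * 7.333333 = 1269/161 ≈ 7.881988

7.8820


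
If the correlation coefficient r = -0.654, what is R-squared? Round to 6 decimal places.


R^2 = r^2 = (-0.654)^2 = 0.427716

0.427716


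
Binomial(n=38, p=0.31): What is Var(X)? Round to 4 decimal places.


Var = n*p*(1-p) = 38 * 0.31 * 0.69 = 8.1282

8.1282


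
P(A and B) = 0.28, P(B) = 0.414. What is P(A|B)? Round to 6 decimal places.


P(A|B) = P(A and B) / P(B) = 0.28 / 0.414 = 140/207 ≈ 0.67632850

0.676329


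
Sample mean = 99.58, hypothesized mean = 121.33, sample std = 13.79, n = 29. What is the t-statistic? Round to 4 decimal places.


t = (xbar - mu0) / (s/sqrt(n))
xbar - mu0 = 99.58 - 121.33 = -21.75
sqrt(29) ≈ 5.38516481
s/sqrt(n) = 13.79 / 5.38516481 ≈ 2.56073871
t = -21.75 / 2.56073871 ≈ -8.493643

-8.4936


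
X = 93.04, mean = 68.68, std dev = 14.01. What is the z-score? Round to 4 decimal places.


z = (X - mu) / sigma
X - mu = 93.04 - 68.68 = 24.36
z = 24.36 / 14.01 = 812/467 ≈ 1.738758

1.7388


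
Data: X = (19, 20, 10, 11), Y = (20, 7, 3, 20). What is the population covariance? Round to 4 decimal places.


Cov = (1/n)*sum((xi-xbar)(yi-ybar))
n = 4, xbar = 60/4 = 15, ybar = 50/4 = 12.5
sum((xi-xbar)(yi-ybar)) = 20
Cov = 20 / 4 = 5

5.0000


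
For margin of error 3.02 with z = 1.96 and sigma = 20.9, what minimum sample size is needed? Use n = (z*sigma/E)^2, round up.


z*sigma/E = 1.96 * 20.9 / 3.02 = 10241/755 ≈ 13.564238
(z*sigma/E)^2 ≈ 183.988564
round up: n = 184

184


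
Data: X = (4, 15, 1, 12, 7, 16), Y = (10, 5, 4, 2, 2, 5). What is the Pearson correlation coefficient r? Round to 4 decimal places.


r = sum((xi-xbar)(yi-ybar)) / sqrt(sum((xi-xbar)^2) * sum((yi-ybar)^2))
n = 6, xbar = 55/6 ≈ 9.166667, ybar = 28/6 = 14/3 ≈ 4.666667
Sxy = sum((xi-xbar)(yi-ybar)) = -59/3 ≈ -19.666667
Sxx = sum((xi-xbar)^2) = 1121/6 ≈ 186.833333
Syy = sum((yi-ybar)^2) = 130/3 ≈ 43.333333
sqrt(Sxx*Syy) ≈ 89.978392
r = Sxy / sqrt(Sxx*Syy) = -19.666667 / 89.978392 ≈ -0.218571

-0.2186


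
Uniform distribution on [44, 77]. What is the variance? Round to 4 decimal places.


Var = (b-a)^2 / 12
(b-a)^2 = (77 - 44)^2 = 1089
Var = 1089/12 = 90.75

90.7500


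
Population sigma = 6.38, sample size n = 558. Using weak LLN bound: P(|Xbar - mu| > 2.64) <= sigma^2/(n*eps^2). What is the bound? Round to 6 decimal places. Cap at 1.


bound = min(1, sigma^2/(n*eps^2))
sigma^2 = 6.38^2 = 40.7044
n*eps^2 = 558 * 2.64^2 = 558 * 6.9696 = 3889.0368
sigma^2/(n*eps^2) = 40.7044 / 3889.0368 ≈ 0.01046645

0.010466


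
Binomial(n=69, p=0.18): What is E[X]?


E[X] = n*p = 69 * 0.18 = 12.42

12.42


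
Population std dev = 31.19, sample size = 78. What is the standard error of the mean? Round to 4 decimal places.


SE = sigma / sqrt(n)
sqrt(78) ≈ 8.831761
SE = 31.19 / 8.831761 ≈ 3.531572

3.5316


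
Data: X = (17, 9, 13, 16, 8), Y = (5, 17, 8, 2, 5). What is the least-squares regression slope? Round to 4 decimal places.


b = sum((xi-xbar)(yi-ybar)) / sum((xi-xbar)^2)
n = 5, xbar = 63/5 = 12.6, ybar = 37/5 = 7.4
Sxy = sum((xi-xbar)(yi-ybar)) = -52.2
Sxx = sum((xi-xbar)^2) = 65.2
b = Sxy / Sxx = -261/326 ≈ -0.800613

-0.8006


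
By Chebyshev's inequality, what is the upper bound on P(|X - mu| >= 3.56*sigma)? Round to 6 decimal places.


P <= 1/k^2
k^2 = 3.56^2 = 12.6736
1/k^2 = 1 / 12.6736 = 625/7921 ≈ 0.07890418

0.078904


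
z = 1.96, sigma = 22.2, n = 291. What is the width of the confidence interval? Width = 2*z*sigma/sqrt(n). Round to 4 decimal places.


width = 2*z*sigma/sqrt(n)
2*z*sigma = 2 * 1.96 * 22.2 = 87.024
sqrt(291) ≈ 17.058722
width = 87.024 / 17.058722 ≈ 5.101437

5.1014


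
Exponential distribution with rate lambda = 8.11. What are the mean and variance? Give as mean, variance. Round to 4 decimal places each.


mean = 1/lam, var = 1/lam^2
mean = 1 / 8.11 = 100/811 ≈ 0.123305
lam^2 = 8.11^2 = 65.7721
var = 1 / 65.7721 ≈ 0.015204

0.1233, 0.0152


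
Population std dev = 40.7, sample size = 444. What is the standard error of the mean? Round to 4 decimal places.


SE = sigma / sqrt(n)
sqrt(444) ≈ 21.071308
SE = 40.7 / 21.071308 ≈ 1.931537

1.9315


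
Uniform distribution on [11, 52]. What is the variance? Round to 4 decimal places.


Var = (b-a)^2 / 12
(b-a)^2 = (52 - 11)^2 = 1681
Var = 1681/12 ≈ 140.083333

140.0833


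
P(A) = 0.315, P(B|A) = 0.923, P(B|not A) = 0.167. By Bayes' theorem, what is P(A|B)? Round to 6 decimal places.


P(A|B) = P(B|A)*P(A) / P(B), P(B) = P(B|A)*P(A) + P(B|not A)*P(not A)
P(B|A)*P(A) = 0.923 * 0.315 = 0.290745
P(B|not A)*P(not A) = 0.167 * 0.685 = 0.114395
P(B) = 0.290745 + 0.114395 = 0.40514
P(A|B) = 0.290745 / 0.40514 ≈ 0.71764082

0.717641


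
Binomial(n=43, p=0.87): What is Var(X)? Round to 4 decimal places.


Var = n*p*(1-p) = 43 * 0.87 * 0.13 = 4.8633

4.8633


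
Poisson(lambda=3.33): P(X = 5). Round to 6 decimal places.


P = e^(-lam) * lam^k / k!
e^(-3.33) ≈ 0.03579311
lam^k = 3.33^5 ≈ 409.469132
k! = 5! = 120
P = 0.03579311 * 409.469132 / 120 ≈ 0.122135

0.122135


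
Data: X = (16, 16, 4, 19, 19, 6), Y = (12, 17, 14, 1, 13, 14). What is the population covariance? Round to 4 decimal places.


Cov = (1/n)*sum((xi-xbar)(yi-ybar))
n = 6, xbar = 80/6 = 40/3 ≈ 13.333333, ybar = 71/6 ≈ 11.833333
sum((xi-xbar)(yi-ybar)) = -230/3 ≈ -76.666667
Cov = -76.666667 / 6 = -115/9 ≈ -12.777778

-12.7778


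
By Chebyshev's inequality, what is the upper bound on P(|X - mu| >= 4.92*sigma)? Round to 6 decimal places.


P <= 1/k^2
k^2 = 4.92^2 = 24.2064
1/k^2 = 1 / 24.2064 ≈ 0.04131139

0.041311


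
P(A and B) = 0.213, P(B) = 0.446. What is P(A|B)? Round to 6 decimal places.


P(A|B) = P(A and B) / P(B) = 0.213 / 0.446 = 213/446 ≈ 0.47757848

0.477578


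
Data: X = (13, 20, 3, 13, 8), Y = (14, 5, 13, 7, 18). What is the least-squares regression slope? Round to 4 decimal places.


b = sum((xi-xbar)(yi-ybar)) / sum((xi-xbar)^2)
n = 5, xbar = 57/5 = 11.4, ybar = 57/5 = 11.4
Sxy = sum((xi-xbar)(yi-ybar)) = -93.8
Sxx = sum((xi-xbar)^2) = 161.2
b = Sxy / Sxx = -469/806 ≈ -0.581886

-0.5819


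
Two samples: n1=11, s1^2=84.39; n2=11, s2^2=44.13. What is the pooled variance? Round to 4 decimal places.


sp^2 = ((n1-1)*s1^2 + (n2-1)*s2^2)/(n1+n2-2)
(n1-1)*s1^2 = 10 * 84.39 = 843.9
(n2-1)*s2^2 = 10 * 44.13 = 441.3
numerator = 843.9 + 441.3 = 1285.2
n1+n2-2 = 20
sp^2 = 1285.2 / 20 = 64.26

64.2600


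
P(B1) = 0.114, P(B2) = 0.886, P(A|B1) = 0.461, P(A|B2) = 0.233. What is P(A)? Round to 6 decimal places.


P(A) = P(A|B1)*P(B1) + P(A|B2)*P(B2)
P(A|B1)*P(B1) = 0.461 * 0.114 = 0.052554
P(A|B2)*P(B2) = 0.233 * 0.886 = 0.206438
P(A) = 0.052554 + 0.206438 = 0.258992

0.258992


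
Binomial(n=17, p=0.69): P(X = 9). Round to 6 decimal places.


P = C(n,k) * p^k * (1-p)^(n-k)
C(17,9) = 24310
p^k = 0.69^9 ≈ 0.03545209
(1-p)^(n-k) = 0.31^8 ≈ 0.00008528910
P = 24310 * 0.03545209 * 0.00008528910 ≈ 0.073506

0.073506


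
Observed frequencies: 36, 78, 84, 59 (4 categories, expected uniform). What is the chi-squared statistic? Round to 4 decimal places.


chi2 = sum((O-E)^2/E), E = total/4
total = 257, E = 257/4 = 64.25
(36 - 64.25)^2 / 64.25 = 798.0625 / 64.25 = 12769/1028 ≈ 12.421206
(78 - 64.25)^2 / 64.25 = 189.0625 / 64.25 = 3025/1028 ≈ 2.942607
(84 - 64.25)^2 / 64.25 = 390.0625 / 64.25 = 6241/1028 ≈ 6.071012
(59 - 64.25)^2 / 64.25 = 27.5625 / 64.25 = 441/1028 ≈ 0.428988
chi2 = 5619/257 ≈ 21.863813

21.8638


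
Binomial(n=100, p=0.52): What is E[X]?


E[X] = n*p = 100 * 0.52 = 52

52


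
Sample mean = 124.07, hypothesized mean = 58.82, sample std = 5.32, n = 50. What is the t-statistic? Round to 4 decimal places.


t = (xbar - mu0) / (s/sqrt(n))
xbar - mu0 = 124.07 - 58.82 = 65.25
sqrt(50) ≈ 7.07106781
s/sqrt(n) = 5.32 / 7.07106781 ≈ 0.75236162
t = 65.25 / 0.75236162 ≈ 86.726913

86.7269


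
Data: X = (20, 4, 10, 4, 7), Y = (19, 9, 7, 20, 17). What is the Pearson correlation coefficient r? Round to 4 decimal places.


r = sum((xi-xbar)(yi-ybar)) / sqrt(sum((xi-xbar)^2) * sum((yi-ybar)^2))
n = 5, xbar = 45/5 = 9, ybar = 72/5 = 14.4
Sxy = sum((xi-xbar)(yi-ybar)) = 37
Sxx = sum((xi-xbar)^2) = 176
Syy = sum((yi-ybar)^2) = 143.2
sqrt(Sxx*Syy) ≈ 158.755157
r = Sxy / sqrt(Sxx*Syy) = 37 / 158.755157 ≈ 0.233063

0.2331


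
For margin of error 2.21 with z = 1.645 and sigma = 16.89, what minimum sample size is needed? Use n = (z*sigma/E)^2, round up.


z*sigma/E = 1.645 * 16.89 / 2.21 ≈ 12.571968
(z*sigma/E)^2 ≈ 158.054388
round up: n = 159

159


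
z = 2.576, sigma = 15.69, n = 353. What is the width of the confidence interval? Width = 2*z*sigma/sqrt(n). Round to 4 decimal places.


width = 2*z*sigma/sqrt(n)
2*z*sigma = 2 * 2.576 * 15.69 = 80.83488
sqrt(353) ≈ 18.788294
width = 80.83488 / 18.788294 ≈ 4.302407

4.3024


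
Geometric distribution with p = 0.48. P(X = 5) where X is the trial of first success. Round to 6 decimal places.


P = (1-p)^(k-1) * p
(1-p)^(k-1) = 0.52^4 = 0.07311616
P = 0.07311616 * 0.48 ≈ 0.03509576

0.035096


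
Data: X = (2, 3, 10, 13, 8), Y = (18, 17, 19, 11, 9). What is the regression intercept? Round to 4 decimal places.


a = ybar - b*xbar, where b = sum((xi-xbar)(yi-ybar)) / sum((xi-xbar)^2)
n = 5, xbar = 36/5 = 7.2, ybar = 74/5 = 14.8
Sxy = sum((xi-xbar)(yi-ybar)) = -40.8
Sxx = sum((xi-xbar)^2) = 86.8
b = Sxy / Sxx = -102/217 ≈ -0.470046
a = 14.8 - (-0.470046) * 7.2 = 3946/217 ≈ 18.184332

18.1843


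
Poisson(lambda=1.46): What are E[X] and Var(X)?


E[X] = Var(X) = lambda = 1.46

1.46, 1.46


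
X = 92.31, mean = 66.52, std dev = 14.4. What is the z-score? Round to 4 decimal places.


z = (X - mu) / sigma
X - mu = 92.31 - 66.52 = 25.79
z = 25.79 / 14.4 = 2579/1440 ≈ 1.790972

1.7910


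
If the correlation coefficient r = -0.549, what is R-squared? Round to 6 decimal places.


R^2 = r^2 = (-0.549)^2 = 0.301401

0.301401


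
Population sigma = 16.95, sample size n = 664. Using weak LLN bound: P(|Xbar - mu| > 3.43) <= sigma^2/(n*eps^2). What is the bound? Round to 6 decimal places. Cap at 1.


bound = min(1, sigma^2/(n*eps^2))
sigma^2 = 16.95^2 = 287.3025
n*eps^2 = 664 * 3.43^2 = 664 * 11.7649 = 7811.8936
sigma^2/(n*eps^2) = 287.3025 / 7811.8936 ≈ 0.03677757

0.036778


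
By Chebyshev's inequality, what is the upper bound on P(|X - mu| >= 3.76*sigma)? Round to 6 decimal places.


P <= 1/k^2
k^2 = 3.76^2 = 14.1376
1/k^2 = 1 / 14.1376 = 625/8836 ≈ 0.07073336

0.070733


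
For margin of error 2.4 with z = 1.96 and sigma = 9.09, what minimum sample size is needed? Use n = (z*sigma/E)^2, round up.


z*sigma/E = 1.96 * 9.09 / 2.4 = 7.4235
(z*sigma/E)^2 ≈ 55.108352
round up: n = 56

56


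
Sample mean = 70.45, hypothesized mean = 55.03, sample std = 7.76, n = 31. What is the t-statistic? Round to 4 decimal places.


t = (xbar - mu0) / (s/sqrt(n))
xbar - mu0 = 70.45 - 55.03 = 15.42
sqrt(31) ≈ 5.56776436
s/sqrt(n) = 7.76 / 5.56776436 ≈ 1.39373714
t = 15.42 / 1.39373714 ≈ 11.063779

11.0638


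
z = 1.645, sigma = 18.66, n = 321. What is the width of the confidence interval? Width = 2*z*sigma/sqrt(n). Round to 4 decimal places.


width = 2*z*sigma/sqrt(n)
2*z*sigma = 2 * 1.645 * 18.66 = 61.3914
sqrt(321) ≈ 17.916473
width = 61.3914 / 17.916473 ≈ 3.426534

3.4265


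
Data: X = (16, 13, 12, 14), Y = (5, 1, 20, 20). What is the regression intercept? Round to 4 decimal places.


a = ybar - b*xbar, where b = sum((xi-xbar)(yi-ybar)) / sum((xi-xbar)^2)
n = 4, xbar = 55/4 = 13.75, ybar = 46/4 = 11.5
Sxy = sum((xi-xbar)(yi-ybar)) = -19.5
Sxx = sum((xi-xbar)^2) = 8.75
b = Sxy / Sxx = -78/35 ≈ -2.228571
a = 11.5 - (-2.228571) * 13.75 = 295/7 ≈ 42.142857

42.1429


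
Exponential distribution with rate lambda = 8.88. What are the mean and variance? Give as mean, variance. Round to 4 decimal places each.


mean = 1/lam, var = 1/lam^2
mean = 1 / 8.88 = 25/222 ≈ 0.112613
lam^2 = 8.88^2 = 78.8544
var = 1 / 78.8544 ≈ 0.012682

0.1126, 0.0127


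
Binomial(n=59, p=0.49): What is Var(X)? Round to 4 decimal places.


Var = n*p*(1-p) = 59 * 0.49 * 0.51 = 14.7441

14.7441


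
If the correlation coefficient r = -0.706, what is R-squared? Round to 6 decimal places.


R^2 = r^2 = (-0.706)^2 = 0.498436

0.498436


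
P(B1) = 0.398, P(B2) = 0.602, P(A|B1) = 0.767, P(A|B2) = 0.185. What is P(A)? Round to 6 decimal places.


P(A) = P(A|B1)*P(B1) + P(A|B2)*P(B2)
P(A|B1)*P(B1) = 0.767 * 0.398 = 0.305266
P(A|B2)*P(B2) = 0.185 * 0.602 = 0.11137
P(A) = 0.305266 + 0.11137 = 0.416636

0.416636


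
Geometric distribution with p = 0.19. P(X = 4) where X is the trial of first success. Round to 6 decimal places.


P = (1-p)^(k-1) * p
(1-p)^(k-1) = 0.81^3 = 0.531441
P = 0.531441 * 0.19 ≈ 0.1009738

0.100974


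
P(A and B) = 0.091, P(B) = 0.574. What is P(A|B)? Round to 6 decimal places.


P(A|B) = P(A and B) / P(B) = 0.091 / 0.574 = 13/82 ≈ 0.15853659

0.158537


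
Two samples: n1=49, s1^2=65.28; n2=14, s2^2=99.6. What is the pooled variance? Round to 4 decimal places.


sp^2 = ((n1-1)*s1^2 + (n2-1)*s2^2)/(n1+n2-2)
(n1-1)*s1^2 = 48 * 65.28 = 3133.44
(n2-1)*s2^2 = 13 * 99.6 = 1294.8
numerator = 3133.44 + 1294.8 = 4428.24
n1+n2-2 = 61
sp^2 = 4428.24 / 61 = 110706/1525 ≈ 72.594098

72.5941


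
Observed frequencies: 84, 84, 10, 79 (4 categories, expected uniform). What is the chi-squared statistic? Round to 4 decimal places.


chi2 = sum((O-E)^2/E), E = total/4
total = 257, E = 257/4 = 64.25
(84 - 64.25)^2 / 64.25 = 390.0625 / 64.25 = 6241/1028 ≈ 6.071012
(84 - 64.25)^2 / 64.25 = 390.0625 / 64.25 = 6241/1028 ≈ 6.071012
(10 - 64.25)^2 / 64.25 = 2943.0625 / 64.25 = 47089/1028 ≈ 45.806420
(79 - 64.25)^2 / 64.25 = 217.5625 / 64.25 = 3481/1028 ≈ 3.386187
chi2 = 15763/257 ≈ 61.334630

61.3346


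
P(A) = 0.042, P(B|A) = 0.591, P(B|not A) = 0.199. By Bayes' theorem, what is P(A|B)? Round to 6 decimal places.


P(A|B) = P(B|A)*P(A) / P(B), P(B) = P(B|A)*P(A) + P(B|not A)*P(not A)
P(B|A)*P(A) = 0.591 * 0.042 = 0.024822
P(B|not A)*P(not A) = 0.199 * 0.958 = 0.190642
P(B) = 0.024822 + 0.190642 = 0.215464
P(A|B) = 0.024822 / 0.215464 ≈ 0.11520254

0.115203


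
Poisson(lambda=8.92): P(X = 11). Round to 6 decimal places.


P = e^(-lam) * lam^k / k!
e^(-8.92) ≈ 0.0001336882
lam^k = 8.92^11 ≈ 28445488614.260799
k! = 11! = 39916800
P = 0.0001336882 * 28445488614.260799 / 39916800 ≈ 0.095269

0.095269


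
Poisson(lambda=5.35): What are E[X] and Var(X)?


E[X] = Var(X) = lambda = 5.35

5.35, 5.35


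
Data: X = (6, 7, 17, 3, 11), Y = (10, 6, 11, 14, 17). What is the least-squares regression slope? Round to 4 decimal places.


b = sum((xi-xbar)(yi-ybar)) / sum((xi-xbar)^2)
n = 5, xbar = 44/5 = 8.8, ybar = 58/5 = 11.6
Sxy = sum((xi-xbar)(yi-ybar)) = 7.6
Sxx = sum((xi-xbar)^2) = 116.8
b = Sxy / Sxx = 19/292 ≈ 0.065068

0.0651


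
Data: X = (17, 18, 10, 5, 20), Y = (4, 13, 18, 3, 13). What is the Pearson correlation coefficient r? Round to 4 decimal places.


r = sum((xi-xbar)(yi-ybar)) / sqrt(sum((xi-xbar)^2) * sum((yi-ybar)^2))
n = 5, xbar = 70/5 = 14, ybar = 51/5 = 10.2
Sxy = sum((xi-xbar)(yi-ybar)) = 43
Sxx = sum((xi-xbar)^2) = 158
Syy = sum((yi-ybar)^2) = 166.8
sqrt(Sxx*Syy) ≈ 162.340383
r = Sxy / sqrt(Sxx*Syy) = 43 / 162.340383 ≈ 0.264876

0.2649


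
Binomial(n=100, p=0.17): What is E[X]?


E[X] = n*p = 100 * 0.17 = 17

17


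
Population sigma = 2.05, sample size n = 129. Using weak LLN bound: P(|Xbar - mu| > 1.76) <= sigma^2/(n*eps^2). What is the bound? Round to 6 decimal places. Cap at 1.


bound = min(1, sigma^2/(n*eps^2))
sigma^2 = 2.05^2 = 4.2025
n*eps^2 = 129 * 1.76^2 = 129 * 3.0976 = 399.5904
sigma^2/(n*eps^2) = 4.2025 / 399.5904 ≈ 0.01051702

0.010517


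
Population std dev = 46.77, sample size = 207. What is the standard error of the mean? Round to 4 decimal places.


SE = sigma / sqrt(n)
sqrt(207) ≈ 14.387495
SE = 46.77 / 14.387495 ≈ 3.250740

3.2507


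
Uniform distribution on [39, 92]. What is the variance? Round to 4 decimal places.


Var = (b-a)^2 / 12
(b-a)^2 = (92 - 39)^2 = 2809
Var = 2809/12 ≈ 234.083333

234.0833


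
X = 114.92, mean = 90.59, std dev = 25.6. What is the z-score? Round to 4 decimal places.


z = (X - mu) / sigma
X - mu = 114.92 - 90.59 = 24.33
z = 24.33 / 25.6 = 2433/2560 ≈ 0.950391

0.9504


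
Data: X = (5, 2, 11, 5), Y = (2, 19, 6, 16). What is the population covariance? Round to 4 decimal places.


Cov = (1/n)*sum((xi-xbar)(yi-ybar))
n = 4, xbar = 23/4 = 5.75, ybar = 43/4 = 10.75
sum((xi-xbar)(yi-ybar)) = -53.25
Cov = -53.25 / 4 = -13.3125

-13.3125


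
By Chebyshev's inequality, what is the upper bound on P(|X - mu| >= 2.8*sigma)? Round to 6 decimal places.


P <= 1/k^2
k^2 = 2.8^2 = 7.84
1/k^2 = 1 / 7.84 = 25/196 ≈ 0.12755102

0.127551


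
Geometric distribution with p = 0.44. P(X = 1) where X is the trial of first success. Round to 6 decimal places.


P = (1-p)^(k-1) * p
(1-p)^(k-1) = 0.56^0 = 1
P = 1 * 0.44 = 0.44

0.440000


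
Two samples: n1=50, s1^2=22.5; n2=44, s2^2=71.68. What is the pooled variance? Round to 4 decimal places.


sp^2 = ((n1-1)*s1^2 + (n2-1)*s2^2)/(n1+n2-2)
(n1-1)*s1^2 = 49 * 22.5 = 1102.5
(n2-1)*s2^2 = 43 * 71.68 = 3082.24
numerator = 1102.5 + 3082.24 = 4184.74
n1+n2-2 = 92
sp^2 = 4184.74 / 92 = 209237/4600 ≈ 45.486304

45.4863


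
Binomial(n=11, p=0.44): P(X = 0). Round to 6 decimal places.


P = C(n,k) * p^k * (1-p)^(n-k)
C(11,0) = 1
p^k = 0.44^0 = 1
(1-p)^(n-k) = 0.56^11 ≈ 0.001698511
P = 1 * 1 * 0.001698511 ≈ 0.001699

0.001699


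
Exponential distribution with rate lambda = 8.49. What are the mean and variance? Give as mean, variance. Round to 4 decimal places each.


mean = 1/lam, var = 1/lam^2
mean = 1 / 8.49 = 100/849 ≈ 0.117786
lam^2 = 8.49^2 = 72.0801
var = 1 / 72.0801 ≈ 0.013873

0.1178, 0.0139


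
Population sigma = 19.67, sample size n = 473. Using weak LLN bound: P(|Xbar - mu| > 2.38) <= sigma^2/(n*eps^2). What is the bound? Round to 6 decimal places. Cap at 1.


bound = min(1, sigma^2/(n*eps^2))
sigma^2 = 19.67^2 = 386.9089
n*eps^2 = 473 * 2.38^2 = 473 * 5.6644 = 2679.2612
sigma^2/(n*eps^2) = 386.9089 / 2679.2612 ≈ 0.14440880

0.144409


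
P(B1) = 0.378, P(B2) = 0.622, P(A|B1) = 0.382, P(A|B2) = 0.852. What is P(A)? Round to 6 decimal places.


P(A) = P(A|B1)*P(B1) + P(A|B2)*P(B2)
P(A|B1)*P(B1) = 0.382 * 0.378 = 0.144396
P(A|B2)*P(B2) = 0.852 * 0.622 = 0.529944
P(A) = 0.144396 + 0.529944 = 0.67434

0.674340
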